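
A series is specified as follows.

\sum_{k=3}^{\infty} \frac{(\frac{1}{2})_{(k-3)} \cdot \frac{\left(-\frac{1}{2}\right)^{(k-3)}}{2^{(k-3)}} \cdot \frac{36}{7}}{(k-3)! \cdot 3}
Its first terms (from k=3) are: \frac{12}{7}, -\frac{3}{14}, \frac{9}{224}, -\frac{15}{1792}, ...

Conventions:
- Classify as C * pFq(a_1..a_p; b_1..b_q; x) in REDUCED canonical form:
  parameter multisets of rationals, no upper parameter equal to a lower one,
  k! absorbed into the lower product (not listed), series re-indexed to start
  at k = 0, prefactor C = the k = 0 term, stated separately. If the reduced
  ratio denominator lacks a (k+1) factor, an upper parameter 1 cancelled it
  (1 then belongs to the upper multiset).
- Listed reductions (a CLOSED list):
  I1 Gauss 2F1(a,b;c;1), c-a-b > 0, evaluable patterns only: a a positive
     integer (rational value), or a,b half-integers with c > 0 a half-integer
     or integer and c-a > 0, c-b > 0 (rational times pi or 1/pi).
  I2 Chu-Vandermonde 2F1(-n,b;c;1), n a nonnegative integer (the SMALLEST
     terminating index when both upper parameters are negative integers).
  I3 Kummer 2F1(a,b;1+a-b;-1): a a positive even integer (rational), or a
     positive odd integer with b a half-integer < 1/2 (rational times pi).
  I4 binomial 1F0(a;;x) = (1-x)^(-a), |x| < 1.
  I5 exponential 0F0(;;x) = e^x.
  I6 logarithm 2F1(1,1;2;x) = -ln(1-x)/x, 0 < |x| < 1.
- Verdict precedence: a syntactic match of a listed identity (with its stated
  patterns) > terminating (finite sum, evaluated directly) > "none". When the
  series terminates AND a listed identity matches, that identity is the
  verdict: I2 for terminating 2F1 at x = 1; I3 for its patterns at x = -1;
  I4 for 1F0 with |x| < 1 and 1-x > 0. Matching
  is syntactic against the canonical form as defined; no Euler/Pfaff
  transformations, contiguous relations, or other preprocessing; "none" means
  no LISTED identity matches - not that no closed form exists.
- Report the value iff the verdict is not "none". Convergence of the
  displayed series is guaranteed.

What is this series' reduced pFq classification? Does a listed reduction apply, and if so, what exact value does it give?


Classification (C = \frac{12}{7}): 1F0 with upper {\frac{1}{2}}, lower {-}, argument x = -\frac{1}{4}. Verdict (x = -\frac{1}{4}): the I4 binomial reduction applies (the 1F0 binomial series: exponent -1/2, x = -\frac{1}{4}). Sum: \frac{12}{7} \cdot \left(\frac{5}{4}\right)^{-\frac{1}{2}}.

Structural cue: t_0 being \frac{12}{7}, the two k-th powers (C = 12/7, x = -1/4) combine into one argument.
Ratio: r(k) = -\frac{1}{4} * (k+\frac{1}{2}) / [(k+1)] - rational in k, leading ratio -\frac{1}{4}; with t_0 = \frac{12}{7}, classification follows.


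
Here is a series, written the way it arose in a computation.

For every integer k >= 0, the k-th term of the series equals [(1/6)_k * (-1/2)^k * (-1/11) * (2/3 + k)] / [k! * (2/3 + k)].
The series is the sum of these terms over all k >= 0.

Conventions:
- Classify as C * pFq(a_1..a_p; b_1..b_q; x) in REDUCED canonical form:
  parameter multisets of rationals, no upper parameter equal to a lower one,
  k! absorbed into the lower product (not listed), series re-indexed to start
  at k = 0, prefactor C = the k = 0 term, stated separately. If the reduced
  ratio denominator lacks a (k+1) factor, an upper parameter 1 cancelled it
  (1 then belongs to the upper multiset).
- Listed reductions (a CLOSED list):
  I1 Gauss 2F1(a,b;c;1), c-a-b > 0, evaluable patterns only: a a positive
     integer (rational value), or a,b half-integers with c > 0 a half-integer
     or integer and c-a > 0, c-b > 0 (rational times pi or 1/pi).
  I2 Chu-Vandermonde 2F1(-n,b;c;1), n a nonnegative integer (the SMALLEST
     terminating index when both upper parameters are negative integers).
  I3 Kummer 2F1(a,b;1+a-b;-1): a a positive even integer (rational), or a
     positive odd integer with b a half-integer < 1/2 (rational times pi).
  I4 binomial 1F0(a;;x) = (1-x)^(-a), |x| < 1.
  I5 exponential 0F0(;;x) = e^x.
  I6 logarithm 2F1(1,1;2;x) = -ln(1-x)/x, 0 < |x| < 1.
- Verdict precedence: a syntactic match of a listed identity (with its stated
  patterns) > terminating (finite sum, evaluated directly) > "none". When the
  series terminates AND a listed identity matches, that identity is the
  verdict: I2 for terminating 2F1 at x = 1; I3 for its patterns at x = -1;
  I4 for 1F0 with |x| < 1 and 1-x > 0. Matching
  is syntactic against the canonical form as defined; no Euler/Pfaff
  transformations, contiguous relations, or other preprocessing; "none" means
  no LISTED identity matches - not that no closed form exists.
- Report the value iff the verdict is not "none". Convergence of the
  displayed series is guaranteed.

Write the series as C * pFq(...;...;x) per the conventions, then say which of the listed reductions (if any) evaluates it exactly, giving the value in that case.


Structural cue: with t_0 = -1/11, k + 2/3 divides numerator and denominator alike; C = -1/11 after cancelling.
Adjacent-term ratio: r(k) = (-1/2) * (k+1/6) / [(k+1)] - rational in k, leading ratio (-1/2); with t_0 = -1/11, classification follows.

At argument -1/2: a 1F0 with upper {1/6}, lower {-}, scaled by C = -1/11. Verdict: this is the I4 binomial reduction (the 1F0 binomial series: exponent -1/6, x = -1/2). Value: (-1/11) * (3/2)^(-1/6).


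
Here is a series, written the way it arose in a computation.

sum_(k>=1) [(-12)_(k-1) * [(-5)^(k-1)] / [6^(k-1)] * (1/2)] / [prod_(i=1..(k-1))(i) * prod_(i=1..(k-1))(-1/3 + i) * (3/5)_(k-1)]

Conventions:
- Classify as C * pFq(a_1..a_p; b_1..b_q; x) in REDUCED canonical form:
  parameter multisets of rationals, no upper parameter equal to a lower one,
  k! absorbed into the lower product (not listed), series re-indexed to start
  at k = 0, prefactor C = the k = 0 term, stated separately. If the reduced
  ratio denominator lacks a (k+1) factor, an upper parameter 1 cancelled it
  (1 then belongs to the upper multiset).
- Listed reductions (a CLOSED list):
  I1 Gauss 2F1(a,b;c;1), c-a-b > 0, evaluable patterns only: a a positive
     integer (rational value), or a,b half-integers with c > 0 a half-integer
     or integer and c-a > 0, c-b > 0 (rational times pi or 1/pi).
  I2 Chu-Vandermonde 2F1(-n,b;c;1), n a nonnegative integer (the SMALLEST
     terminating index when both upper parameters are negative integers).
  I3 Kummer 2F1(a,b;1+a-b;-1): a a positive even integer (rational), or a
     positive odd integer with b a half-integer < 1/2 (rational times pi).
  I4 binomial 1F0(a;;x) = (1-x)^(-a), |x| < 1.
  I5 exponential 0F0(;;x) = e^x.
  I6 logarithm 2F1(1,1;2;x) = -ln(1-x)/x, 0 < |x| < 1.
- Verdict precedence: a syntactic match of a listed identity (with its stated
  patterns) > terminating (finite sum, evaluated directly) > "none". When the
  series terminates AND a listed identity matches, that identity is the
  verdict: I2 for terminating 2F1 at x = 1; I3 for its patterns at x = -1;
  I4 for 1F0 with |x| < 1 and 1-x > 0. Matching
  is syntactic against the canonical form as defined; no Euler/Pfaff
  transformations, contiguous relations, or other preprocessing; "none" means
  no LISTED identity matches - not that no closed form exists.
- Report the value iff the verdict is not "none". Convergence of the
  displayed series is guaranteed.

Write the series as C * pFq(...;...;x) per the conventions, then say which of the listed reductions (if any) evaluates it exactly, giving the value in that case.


Prefactor 1/2, argument -5/6: 1F2 with upper {-12} over lower {3/5, 2/3}. Verdict: terminating - no listed pattern fits, but -12 in the upper list cuts the series at k = 12; direct evaluation. Sum: 6811205307177239141822246864057861/153430188692216114010546002460672.

The tell: t_0 being 1/2, the lower running product (prefactor 1/2) is a rising factorial.
Step ratio: r(k) = (-5/6) * (k-12) / [(k+3/5) (k+2/3) (k+1)] - rational; roots negated = parameters, x = (-5/6), C = 1/2.


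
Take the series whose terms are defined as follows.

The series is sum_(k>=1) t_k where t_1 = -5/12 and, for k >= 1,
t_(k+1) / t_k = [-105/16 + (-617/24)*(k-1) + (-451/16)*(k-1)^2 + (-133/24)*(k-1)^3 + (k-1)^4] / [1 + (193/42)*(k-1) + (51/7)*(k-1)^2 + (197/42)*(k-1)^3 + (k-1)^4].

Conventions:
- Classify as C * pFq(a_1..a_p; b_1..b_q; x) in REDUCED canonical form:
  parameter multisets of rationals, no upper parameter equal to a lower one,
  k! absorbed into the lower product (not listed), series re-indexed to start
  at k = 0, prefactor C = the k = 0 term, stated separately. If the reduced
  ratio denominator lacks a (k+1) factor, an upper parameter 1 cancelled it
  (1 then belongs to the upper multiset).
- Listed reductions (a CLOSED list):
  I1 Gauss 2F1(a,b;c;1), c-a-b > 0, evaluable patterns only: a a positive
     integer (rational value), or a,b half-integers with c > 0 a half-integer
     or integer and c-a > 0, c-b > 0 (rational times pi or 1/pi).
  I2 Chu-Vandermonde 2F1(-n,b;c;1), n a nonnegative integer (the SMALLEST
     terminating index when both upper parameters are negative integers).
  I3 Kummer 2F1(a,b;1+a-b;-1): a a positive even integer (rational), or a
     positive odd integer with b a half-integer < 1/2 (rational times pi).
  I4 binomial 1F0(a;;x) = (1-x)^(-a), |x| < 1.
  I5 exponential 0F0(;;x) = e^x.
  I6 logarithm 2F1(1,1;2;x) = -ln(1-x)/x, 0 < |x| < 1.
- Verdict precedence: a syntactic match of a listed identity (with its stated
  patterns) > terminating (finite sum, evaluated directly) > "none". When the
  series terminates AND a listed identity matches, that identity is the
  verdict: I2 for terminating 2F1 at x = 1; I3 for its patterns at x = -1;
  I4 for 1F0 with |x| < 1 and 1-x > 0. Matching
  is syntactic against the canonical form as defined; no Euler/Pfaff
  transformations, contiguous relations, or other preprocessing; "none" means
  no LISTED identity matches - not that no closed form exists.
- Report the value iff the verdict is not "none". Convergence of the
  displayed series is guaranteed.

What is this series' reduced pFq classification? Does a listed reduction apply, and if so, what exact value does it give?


At argument 1: a 2F1 with upper {-9, 5/8}, lower {6/7}, scaled by C = -5/12. Verdict at x = 1: the Chu-Vandermonde identity I2 matches (terminating 2F1 at x = 1 with n = 9, b = 5/8, c = 6/7). Exact value: -1937927331791125/65332156288729088.

Structural cue: with t_0 = -5/12, the parameter 7/3 appears in both the upper and lower lists and cancels (alongside the other common factor).
Consecutive-term ratio: r(k) = 1 * (k-9) (k+5/8) / [(k+6/7) (k+1)] - rational in k. x = 1; t_0 = -5/12; negate the roots.


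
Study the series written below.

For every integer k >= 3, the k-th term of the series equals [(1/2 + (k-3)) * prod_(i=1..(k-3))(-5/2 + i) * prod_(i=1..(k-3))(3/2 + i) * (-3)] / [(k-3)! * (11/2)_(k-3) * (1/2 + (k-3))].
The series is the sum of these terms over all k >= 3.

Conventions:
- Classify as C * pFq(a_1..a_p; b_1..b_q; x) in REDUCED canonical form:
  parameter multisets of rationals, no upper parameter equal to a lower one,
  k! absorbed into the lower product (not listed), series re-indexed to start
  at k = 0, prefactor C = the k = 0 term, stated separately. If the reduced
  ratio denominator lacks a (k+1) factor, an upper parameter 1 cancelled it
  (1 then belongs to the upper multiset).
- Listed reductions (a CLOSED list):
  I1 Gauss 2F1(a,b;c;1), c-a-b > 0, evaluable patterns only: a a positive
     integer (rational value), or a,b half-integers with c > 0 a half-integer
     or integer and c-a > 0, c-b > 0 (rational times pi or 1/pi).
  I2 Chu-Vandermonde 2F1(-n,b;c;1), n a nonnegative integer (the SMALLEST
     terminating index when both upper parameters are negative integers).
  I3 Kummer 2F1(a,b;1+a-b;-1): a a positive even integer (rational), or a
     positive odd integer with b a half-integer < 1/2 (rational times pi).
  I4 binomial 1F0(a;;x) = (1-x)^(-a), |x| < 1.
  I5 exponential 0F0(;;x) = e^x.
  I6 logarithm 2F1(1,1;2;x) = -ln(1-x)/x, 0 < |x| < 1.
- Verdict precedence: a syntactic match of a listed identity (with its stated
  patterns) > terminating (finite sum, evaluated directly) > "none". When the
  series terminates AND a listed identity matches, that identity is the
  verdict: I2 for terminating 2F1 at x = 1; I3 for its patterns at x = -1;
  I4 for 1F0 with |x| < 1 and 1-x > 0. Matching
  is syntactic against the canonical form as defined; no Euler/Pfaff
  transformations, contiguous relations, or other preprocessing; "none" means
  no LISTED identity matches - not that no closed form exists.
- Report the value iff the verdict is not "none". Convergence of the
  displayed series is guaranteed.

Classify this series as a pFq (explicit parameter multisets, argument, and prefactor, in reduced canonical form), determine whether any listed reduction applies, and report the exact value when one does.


Reduced: x = 1, 2F1, upper = {-3/2, 5/2}, lower = {11/2}, C = -3. Verdict: Gauss's theorem I1 (half-integer case) fires (x = 1; upper {-3/2, 5/2} half-integers, c = 11/2 in the evaluable pattern). Sum: (-6615/16384) * pi.

Key observation: t_0 being -3, striking the common factor k + 1/2 reduces the term (prefactor -3).
Ratio: r(k) = 1 * (k-3/2) (k+5/2) / [(k+11/2) (k+1)] - rational in k. x = 1; t_0 = -3; negate the roots.


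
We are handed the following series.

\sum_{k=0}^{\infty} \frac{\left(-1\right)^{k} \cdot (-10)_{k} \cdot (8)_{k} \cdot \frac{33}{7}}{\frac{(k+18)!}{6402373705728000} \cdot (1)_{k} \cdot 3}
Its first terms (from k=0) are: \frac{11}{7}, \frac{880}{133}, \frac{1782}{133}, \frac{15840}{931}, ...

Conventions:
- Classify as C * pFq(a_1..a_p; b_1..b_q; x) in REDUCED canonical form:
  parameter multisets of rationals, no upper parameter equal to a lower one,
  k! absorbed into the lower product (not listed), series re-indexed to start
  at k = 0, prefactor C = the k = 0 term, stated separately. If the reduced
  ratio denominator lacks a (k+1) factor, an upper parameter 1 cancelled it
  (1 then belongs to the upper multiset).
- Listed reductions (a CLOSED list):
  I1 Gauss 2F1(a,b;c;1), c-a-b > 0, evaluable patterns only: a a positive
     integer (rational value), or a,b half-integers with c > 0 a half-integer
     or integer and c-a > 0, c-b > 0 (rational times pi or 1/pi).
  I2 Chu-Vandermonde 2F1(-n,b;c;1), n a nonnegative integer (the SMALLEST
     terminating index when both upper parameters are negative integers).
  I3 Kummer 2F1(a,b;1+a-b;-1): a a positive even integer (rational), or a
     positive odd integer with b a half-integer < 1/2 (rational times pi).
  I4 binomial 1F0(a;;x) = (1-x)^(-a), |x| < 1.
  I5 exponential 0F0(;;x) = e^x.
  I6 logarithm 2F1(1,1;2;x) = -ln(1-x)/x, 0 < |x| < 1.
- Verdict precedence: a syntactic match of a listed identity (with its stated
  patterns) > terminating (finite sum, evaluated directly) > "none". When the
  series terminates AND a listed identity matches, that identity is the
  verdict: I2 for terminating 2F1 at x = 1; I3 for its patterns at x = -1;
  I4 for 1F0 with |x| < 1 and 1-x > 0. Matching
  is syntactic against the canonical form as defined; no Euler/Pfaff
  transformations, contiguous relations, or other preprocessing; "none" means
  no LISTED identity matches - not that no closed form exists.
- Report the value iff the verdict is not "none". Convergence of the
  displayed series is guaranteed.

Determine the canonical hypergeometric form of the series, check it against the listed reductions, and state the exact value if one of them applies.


Prefactor \frac{11}{7}, argument -1: 2F1 with upper {-10, 8} over lower {19}. Verdict at x = -1: the Kummer evaluation I3 matches (x = -1; c = 19 equals 1+a-b for upper {-10, 8}: listed pattern). Value: \frac{3366}{49}.

Structural cue: with t_0 = \frac{11}{7}, the constant factors (C = 11/7, x = -1) combine into one prefactor.
Term ratio: r(k) = -1 * (k-10) (k+8) / [(k+19) (k+1)] ; factor over Q: parameters, x = -1, and C = \frac{11}{7}.


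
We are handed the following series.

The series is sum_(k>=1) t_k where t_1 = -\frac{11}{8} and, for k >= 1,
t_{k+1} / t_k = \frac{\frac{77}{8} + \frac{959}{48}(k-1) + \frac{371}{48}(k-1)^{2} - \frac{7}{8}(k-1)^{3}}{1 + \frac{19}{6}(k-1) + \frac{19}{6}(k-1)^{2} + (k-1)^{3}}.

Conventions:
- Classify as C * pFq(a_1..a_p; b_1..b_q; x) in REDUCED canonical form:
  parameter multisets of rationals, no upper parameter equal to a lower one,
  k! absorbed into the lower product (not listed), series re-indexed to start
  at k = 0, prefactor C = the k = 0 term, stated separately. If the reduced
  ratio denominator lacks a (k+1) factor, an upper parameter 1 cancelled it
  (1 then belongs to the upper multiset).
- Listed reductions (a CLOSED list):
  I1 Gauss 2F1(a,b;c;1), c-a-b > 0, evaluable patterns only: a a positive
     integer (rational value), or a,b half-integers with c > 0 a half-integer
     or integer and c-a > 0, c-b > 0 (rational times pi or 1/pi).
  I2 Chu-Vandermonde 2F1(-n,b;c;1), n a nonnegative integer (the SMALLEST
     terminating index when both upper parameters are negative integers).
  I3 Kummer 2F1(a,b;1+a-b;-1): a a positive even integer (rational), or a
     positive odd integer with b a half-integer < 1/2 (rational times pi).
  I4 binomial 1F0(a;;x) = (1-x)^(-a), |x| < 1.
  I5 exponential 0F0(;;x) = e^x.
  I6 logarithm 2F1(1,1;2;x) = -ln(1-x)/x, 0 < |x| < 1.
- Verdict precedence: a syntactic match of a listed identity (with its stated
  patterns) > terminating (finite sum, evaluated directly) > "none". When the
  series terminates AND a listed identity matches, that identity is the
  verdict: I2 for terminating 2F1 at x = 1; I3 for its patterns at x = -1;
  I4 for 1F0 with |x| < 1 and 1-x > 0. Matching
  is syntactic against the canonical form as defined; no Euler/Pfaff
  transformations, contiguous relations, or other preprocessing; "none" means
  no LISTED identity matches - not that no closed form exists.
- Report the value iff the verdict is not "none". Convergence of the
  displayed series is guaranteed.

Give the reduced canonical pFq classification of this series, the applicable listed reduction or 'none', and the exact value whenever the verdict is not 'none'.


Reduced: x = -\frac{7}{8}, 1F0, upper = {-11}, lower = {-}, C = -\frac{11}{8}. Verdict at x = -\frac{7}{8}: the binomial series (I4) matches (the 1F0 binomial series: exponent 11, x = -\frac{7}{8}). Hence: -\frac{95147314453125}{68719476736}.

The tell: t_0 being -\frac{11}{8}, the parameter 3/2 appears in both the upper and lower lists and cancels (alongside the other common factor).
Term ratio: r(k) = -\frac{7}{8} * (k-11) / [(k+1)] - poly over poly, x = -\frac{7}{8} from leading terms; C = -\frac{11}{8} at k = 0.


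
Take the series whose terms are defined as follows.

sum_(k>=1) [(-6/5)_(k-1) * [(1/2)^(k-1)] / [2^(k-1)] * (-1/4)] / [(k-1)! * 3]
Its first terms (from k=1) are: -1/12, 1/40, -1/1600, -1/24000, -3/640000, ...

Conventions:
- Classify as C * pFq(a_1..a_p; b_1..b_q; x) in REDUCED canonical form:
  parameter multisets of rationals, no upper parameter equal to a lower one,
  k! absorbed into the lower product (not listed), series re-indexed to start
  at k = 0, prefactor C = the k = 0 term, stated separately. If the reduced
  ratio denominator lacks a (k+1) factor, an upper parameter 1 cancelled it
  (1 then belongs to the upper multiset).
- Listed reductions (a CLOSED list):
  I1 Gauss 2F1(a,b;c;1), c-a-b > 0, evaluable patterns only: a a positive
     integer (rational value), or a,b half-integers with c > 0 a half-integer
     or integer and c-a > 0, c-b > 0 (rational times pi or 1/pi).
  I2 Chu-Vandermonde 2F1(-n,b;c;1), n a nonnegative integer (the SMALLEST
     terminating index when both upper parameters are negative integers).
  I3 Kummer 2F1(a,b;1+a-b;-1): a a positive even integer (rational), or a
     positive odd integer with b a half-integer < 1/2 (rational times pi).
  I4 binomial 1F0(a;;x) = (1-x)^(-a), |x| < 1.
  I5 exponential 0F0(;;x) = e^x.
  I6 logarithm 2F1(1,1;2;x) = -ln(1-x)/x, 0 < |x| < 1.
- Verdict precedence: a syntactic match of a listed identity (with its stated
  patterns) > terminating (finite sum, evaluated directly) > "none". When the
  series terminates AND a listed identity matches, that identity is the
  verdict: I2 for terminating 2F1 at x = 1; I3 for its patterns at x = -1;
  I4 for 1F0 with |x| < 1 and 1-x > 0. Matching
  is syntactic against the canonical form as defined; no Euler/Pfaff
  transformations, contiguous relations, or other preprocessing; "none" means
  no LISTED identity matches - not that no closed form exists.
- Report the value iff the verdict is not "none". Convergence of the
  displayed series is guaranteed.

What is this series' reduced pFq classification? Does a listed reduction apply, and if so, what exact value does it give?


With C = -1/12: the canonical form is 1F0(-6/5; -; 1/4). Verdict: this is the binomial series (I4) (the 1F0 binomial series: exponent 6/5, x = 1/4). Hence: (-1/12) * (3/4)^(6/5).

Structural cue: with t_0 = -1/12, the two k-th powers (C = -1/12) combine into one argument.
Term ratio: r(k) = (1/4) * (k-6/5) / [(k+1)] - rational in k, leading ratio (1/4); with t_0 = -1/12, classification follows.


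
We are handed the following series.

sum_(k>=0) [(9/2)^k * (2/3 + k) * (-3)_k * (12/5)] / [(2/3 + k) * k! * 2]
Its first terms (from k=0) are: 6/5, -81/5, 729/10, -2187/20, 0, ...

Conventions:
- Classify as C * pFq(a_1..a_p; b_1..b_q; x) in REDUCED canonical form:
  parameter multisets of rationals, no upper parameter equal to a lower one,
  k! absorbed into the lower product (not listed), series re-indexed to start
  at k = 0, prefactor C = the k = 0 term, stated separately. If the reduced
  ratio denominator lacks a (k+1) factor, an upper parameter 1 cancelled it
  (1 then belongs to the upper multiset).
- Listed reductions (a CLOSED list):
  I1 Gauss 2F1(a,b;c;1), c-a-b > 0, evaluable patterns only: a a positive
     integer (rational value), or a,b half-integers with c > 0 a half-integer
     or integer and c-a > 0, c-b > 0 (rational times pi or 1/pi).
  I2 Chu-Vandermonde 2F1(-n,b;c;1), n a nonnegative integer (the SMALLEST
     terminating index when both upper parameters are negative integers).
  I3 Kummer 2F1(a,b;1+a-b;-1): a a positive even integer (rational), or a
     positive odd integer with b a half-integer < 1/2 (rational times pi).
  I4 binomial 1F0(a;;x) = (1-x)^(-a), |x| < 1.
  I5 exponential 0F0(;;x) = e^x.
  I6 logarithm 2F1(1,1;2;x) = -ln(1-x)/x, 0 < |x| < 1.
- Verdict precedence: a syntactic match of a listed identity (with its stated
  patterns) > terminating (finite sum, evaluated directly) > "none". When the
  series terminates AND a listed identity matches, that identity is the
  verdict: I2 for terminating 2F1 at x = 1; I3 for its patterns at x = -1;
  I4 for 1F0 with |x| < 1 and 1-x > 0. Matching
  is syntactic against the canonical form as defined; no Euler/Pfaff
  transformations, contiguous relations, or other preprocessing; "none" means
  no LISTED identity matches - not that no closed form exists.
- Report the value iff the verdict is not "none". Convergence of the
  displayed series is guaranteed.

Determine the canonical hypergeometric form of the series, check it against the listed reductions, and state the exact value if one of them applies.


Reduced: x = 9/2, 1F0, upper = {-3}, lower = {-}, C = 6/5. Verdict: terminating at k = 3: the factor (-3)_k kills every later term; summing the 4 survivors is exact. Value: -1029/20.

The tell: t_0 being 6/5, k + 2/3 divides numerator and denominator alike; C = 6/5 after cancelling.
Term ratio: r(k) = (9/2) * (k-3) / [(k+1)] - rational in k, leading ratio (9/2); with t_0 = 6/5, classification follows.


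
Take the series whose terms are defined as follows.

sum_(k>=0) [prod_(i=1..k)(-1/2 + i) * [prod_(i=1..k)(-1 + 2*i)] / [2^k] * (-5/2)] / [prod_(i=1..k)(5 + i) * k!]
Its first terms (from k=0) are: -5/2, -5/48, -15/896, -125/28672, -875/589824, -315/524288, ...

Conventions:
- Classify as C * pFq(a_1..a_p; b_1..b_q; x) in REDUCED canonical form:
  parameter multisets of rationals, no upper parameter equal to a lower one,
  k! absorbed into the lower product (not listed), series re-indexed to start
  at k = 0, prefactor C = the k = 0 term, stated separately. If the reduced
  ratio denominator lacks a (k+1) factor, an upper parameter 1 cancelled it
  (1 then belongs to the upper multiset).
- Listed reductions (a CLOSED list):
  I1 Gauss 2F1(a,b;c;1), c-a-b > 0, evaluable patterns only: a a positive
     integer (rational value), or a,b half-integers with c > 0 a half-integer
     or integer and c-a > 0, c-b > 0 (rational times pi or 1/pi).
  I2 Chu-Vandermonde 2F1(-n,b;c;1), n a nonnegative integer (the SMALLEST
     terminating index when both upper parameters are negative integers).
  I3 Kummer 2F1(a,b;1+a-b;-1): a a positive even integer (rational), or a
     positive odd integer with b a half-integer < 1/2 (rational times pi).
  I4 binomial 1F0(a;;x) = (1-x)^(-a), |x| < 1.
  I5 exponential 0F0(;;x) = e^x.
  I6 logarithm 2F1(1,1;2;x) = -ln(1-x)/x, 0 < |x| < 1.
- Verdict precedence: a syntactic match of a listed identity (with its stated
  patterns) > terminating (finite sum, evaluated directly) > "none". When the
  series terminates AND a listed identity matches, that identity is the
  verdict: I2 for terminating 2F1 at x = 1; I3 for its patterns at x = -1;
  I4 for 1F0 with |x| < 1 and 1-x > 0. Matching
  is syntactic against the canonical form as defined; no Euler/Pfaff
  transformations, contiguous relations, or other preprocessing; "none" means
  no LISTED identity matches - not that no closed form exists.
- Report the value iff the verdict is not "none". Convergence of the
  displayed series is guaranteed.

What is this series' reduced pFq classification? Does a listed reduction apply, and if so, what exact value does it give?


Structural cue: t_0 = -5/2 here, and the lower running product (prefactor -5/2) is a rising factorial.
Step ratio: r(k) = 1 * (k+1/2) (k+1/2) / [(k+6) (k+1)] - rational in k. x = 1; t_0 = -5/2; negate the roots.

With C = -5/2: the canonical form is 2F1(1/2, 1/2; 6; 1). Verdict: the half-integer Gauss pattern (I1) fires (x = 1; upper {1/2, 1/2} half-integers, c = 6 in the evaluable pattern). Exact value: (-32768/3969) / pi.


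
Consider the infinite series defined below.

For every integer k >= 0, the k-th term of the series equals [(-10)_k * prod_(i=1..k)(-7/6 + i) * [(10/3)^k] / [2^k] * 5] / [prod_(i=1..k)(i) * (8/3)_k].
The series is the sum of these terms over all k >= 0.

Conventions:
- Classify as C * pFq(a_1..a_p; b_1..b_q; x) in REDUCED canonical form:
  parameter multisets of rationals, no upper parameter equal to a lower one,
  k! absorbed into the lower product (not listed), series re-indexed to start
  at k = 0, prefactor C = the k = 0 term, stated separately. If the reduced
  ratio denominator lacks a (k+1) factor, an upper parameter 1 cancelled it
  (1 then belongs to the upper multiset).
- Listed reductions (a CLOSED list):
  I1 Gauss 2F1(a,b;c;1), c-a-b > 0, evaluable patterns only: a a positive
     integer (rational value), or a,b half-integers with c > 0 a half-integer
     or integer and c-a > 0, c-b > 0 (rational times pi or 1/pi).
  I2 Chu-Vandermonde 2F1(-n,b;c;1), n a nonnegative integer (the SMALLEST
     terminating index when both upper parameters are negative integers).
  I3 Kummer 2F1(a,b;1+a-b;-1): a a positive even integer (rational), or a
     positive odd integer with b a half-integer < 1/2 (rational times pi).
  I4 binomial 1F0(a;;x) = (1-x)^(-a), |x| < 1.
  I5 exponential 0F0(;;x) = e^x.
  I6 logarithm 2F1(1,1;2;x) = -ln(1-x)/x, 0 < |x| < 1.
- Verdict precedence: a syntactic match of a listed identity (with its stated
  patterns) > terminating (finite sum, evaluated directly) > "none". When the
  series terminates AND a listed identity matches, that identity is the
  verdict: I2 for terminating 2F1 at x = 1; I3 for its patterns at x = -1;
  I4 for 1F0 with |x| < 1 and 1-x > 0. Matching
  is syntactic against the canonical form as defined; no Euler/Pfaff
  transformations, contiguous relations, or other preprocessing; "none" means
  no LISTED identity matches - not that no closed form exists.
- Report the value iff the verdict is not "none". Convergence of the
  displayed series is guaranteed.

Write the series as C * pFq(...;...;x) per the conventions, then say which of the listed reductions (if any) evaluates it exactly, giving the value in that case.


At argument 5/3: a 2F1 with upper {-10, -1/6}, lower {8/3}, scaled by C = 5. Verdict: terminating - upper parameter -10 makes this a finite sum (last index 10), evaluated exactly. Hence: 1769300808436855/247917126352896.

Key step: t_0 being 5, the two k-th powers (C = 5) combine into one argument.
Term ratio: r(k) = (5/3) * (k-10) (k-1/6) / [(k+8/3) (k+1)] ; factor over Q: parameters, x = (5/3), and C = 5.


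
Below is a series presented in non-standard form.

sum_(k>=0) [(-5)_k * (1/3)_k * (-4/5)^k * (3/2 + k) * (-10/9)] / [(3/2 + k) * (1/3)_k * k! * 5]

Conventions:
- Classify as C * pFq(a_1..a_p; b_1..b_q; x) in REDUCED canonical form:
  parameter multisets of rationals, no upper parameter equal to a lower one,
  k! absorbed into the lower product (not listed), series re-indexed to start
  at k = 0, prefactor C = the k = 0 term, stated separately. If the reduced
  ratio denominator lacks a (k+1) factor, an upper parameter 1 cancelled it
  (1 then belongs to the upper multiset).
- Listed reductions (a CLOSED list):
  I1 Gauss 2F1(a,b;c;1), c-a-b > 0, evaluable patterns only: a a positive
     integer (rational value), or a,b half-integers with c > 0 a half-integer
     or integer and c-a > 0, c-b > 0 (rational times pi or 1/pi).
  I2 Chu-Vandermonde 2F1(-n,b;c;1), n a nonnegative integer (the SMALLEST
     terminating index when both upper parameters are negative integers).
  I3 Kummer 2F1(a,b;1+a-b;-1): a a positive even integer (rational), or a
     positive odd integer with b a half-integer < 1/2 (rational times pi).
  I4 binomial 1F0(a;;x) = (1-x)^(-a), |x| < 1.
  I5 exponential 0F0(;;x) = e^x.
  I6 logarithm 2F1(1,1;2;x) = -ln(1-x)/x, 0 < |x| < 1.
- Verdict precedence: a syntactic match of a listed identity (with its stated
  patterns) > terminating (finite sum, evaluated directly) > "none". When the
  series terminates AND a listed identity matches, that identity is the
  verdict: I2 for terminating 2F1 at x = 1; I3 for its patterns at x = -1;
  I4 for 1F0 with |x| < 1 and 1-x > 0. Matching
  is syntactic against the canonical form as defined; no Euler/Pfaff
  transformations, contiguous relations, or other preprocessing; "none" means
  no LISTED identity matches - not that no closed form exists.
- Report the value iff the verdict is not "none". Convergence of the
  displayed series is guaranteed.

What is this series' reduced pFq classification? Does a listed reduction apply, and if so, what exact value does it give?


Classification (C = -2/9): 1F0 with upper {-5}, lower {-}, argument x = -4/5. Verdict: this is the binomial series (I4) (the 1F0 binomial series: exponent 5, x = -4/5). Its exact value is -13122/3125.

First insight: x = (-4/5) and the parameter 1/3 appears in both the upper and lower lists and cancels (alongside the other common factor).
Term ratio: r(k) = (-4/5) * (k-5) / [(k+1)] - rational in k. x = (-4/5); t_0 = -2/9; negate the roots.


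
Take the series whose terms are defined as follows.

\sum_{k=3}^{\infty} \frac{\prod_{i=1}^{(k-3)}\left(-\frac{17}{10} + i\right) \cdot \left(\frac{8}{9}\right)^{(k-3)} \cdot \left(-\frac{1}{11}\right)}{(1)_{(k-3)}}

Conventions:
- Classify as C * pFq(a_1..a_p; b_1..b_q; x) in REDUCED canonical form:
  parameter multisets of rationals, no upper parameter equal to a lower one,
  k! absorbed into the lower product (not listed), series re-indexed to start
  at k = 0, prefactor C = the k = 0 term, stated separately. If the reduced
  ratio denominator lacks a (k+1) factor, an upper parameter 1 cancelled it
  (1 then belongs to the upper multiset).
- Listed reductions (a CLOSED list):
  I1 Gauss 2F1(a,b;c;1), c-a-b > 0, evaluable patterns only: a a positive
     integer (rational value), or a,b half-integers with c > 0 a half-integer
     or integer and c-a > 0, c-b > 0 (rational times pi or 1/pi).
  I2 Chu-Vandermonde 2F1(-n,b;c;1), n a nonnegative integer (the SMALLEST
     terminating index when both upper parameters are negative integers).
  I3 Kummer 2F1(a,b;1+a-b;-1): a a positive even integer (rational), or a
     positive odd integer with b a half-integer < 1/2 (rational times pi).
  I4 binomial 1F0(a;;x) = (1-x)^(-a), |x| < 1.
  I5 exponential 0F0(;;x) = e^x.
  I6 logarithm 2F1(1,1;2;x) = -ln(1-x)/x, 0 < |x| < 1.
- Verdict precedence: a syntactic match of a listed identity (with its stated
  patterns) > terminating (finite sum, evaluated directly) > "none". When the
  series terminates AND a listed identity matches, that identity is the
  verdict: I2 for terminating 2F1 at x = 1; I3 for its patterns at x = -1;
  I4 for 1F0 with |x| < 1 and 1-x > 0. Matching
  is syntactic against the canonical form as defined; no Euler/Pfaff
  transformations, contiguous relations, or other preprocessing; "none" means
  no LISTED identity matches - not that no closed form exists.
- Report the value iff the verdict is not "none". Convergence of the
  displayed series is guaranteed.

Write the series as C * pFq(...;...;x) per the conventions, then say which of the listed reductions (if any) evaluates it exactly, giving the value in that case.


This is -\frac{1}{11} * 1F0(-\frac{7}{10}; -; \frac{8}{9}) in reduced canonical form. Verdict: binomial (I4) fires (the 1F0 binomial series: exponent 7/10, x = \frac{8}{9}). Hence: \left(-\frac{1}{11}\right) \cdot \left(\frac{1}{9}\right)^{\frac{7}{10}}.

Structural cue: x = \frac{8}{9} and (1)_k (prefactor -1/11) is k! itself.
Consecutive-term ratio: r(k) = \frac{8}{9} * (k-\frac{7}{10}) / [(k+1)] - rational; roots negated = parameters, x = \frac{8}{9}, C = -\frac{1}{11}.


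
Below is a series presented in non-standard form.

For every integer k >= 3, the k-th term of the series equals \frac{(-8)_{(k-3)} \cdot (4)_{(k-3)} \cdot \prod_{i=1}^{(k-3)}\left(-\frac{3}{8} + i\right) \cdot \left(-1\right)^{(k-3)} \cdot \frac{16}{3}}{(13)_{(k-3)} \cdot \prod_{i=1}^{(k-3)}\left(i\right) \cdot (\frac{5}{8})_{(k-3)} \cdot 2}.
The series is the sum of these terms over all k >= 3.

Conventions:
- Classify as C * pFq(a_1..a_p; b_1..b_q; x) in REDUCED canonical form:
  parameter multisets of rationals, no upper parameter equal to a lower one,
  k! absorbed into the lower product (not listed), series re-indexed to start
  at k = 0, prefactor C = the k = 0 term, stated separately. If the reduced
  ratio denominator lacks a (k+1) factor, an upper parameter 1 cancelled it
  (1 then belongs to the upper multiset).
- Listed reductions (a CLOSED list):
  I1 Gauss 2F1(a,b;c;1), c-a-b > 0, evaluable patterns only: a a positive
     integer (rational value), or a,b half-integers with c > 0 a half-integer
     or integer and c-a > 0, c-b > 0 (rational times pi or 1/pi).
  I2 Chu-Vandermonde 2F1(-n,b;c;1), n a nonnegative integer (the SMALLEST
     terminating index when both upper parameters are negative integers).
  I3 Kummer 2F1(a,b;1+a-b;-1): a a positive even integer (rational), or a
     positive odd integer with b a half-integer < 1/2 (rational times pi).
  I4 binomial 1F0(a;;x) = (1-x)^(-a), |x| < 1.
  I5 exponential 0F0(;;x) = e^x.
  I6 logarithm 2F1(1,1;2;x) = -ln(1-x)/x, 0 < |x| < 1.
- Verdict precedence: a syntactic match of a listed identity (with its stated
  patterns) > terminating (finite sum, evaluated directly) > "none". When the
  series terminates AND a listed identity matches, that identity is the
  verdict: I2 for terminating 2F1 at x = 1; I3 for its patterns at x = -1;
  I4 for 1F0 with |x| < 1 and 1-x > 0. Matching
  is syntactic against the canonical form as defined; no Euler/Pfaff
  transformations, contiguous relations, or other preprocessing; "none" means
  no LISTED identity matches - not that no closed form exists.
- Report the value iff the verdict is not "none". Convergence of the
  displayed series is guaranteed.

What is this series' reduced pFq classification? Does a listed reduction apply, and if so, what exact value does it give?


x = -1 here; the reduced form reads 2F1, upper {-8, 4}, lower {13}, C = \frac{8}{3}. Verdict: this is Kummer (I3) (x = -1; c = 13 equals 1+a-b for upper {-8, 4}: listed pattern). Exact value: \frac{88}{3}.

First insight: with t_0 = \frac{8}{3}, the parameter 5/8 appears in both the upper and lower lists and cancels.
Term ratio: r(k) = -1 * (k-8) (k+4) / [(k+13) (k+1)] - rational in k, leading ratio -1; with t_0 = \frac{8}{3}, classification follows.


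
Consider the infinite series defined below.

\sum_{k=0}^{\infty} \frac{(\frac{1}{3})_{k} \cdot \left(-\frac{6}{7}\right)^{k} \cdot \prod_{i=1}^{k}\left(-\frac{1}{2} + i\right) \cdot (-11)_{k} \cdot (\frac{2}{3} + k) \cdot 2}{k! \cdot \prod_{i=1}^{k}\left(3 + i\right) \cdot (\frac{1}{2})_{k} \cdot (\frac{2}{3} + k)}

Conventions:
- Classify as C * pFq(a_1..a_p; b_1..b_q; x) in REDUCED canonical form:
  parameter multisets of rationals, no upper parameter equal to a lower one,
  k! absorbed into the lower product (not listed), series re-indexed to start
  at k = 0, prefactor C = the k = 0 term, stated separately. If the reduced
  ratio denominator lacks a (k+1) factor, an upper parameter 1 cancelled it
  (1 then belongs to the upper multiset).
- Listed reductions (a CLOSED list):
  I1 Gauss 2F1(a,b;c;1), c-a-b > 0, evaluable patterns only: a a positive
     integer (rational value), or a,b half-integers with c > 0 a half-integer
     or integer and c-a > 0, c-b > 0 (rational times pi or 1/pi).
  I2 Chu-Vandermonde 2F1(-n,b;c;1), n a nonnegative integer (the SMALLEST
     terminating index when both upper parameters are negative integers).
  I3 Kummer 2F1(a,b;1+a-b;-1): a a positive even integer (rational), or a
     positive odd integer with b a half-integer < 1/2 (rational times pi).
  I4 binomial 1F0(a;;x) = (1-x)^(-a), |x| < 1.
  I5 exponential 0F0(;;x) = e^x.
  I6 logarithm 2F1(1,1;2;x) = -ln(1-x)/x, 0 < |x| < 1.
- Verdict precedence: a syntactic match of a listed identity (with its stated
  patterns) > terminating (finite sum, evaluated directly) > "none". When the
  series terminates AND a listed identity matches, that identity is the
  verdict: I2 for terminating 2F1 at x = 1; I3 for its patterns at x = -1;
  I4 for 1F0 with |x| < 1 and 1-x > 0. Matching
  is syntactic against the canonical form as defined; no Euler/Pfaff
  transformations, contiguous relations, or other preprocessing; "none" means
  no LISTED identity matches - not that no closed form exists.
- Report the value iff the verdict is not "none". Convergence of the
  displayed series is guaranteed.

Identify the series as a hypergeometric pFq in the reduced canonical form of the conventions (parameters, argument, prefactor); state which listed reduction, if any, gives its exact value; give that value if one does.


Structural cue: with t_0 = 2, the parameter 1/2 appears in both the upper and lower lists and cancels (alongside the other common factor).
Consecutive-term ratio: r(k) = -\frac{6}{7} * (k-11) (k+\frac{1}{3}) / [(k+4) (k+1)] - rational in k. x = -\frac{6}{7}; t_0 = 2; negate the roots.

x = -\frac{6}{7} here; the reduced form reads 2F1, upper {-11, \frac{1}{3}}, lower {4}, C = 2. Verdict: terminating. (-11)_k vanishes past k = 11, leaving a 12-term sum, computed directly. Hence: \frac{1652826603769}{160163466183}.


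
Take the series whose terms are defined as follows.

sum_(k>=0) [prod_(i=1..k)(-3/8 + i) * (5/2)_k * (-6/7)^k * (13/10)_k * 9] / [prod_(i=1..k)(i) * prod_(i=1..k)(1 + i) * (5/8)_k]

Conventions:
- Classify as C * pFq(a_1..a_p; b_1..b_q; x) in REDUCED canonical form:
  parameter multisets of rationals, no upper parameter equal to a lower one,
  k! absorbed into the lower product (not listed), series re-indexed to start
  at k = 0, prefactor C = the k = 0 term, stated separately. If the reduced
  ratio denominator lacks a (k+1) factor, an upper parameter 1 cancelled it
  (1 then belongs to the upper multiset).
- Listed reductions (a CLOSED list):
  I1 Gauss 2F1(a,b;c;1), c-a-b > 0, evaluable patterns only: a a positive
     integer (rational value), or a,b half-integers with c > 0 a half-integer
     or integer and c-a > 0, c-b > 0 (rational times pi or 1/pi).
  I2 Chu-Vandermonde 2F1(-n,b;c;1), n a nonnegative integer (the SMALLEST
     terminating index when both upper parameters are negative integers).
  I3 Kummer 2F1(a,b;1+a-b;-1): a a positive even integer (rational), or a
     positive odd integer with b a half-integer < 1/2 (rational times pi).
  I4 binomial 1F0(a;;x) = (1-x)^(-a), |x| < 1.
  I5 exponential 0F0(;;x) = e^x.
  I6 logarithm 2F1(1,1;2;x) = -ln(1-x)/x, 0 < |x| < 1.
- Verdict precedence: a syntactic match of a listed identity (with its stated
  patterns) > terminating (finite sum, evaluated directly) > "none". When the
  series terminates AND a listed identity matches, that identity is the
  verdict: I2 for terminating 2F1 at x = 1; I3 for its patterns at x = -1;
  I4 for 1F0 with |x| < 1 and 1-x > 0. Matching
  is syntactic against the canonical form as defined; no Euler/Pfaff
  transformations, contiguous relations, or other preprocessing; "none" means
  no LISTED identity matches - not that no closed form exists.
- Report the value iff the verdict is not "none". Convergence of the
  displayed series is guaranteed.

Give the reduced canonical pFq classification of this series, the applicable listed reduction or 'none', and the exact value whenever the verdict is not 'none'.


At argument -6/7: a 2F1 with upper {13/10, 5/2}, lower {2}, scaled by C = 9. Verdict: none - this 2F1 at x = -6/7 matches no listed pattern, and upper {13/10, 5/2} holds no stopper.

Key step: t_0 = 9 here, and the running product (prefactor 9) telescopes to a rising factorial.
Consecutive-term ratio: r(k) = (-6/7) * (k+13/10) (k+5/2) / [(k+2) (k+1)] - rational; roots negated = parameters, x = (-6/7), C = 9.
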